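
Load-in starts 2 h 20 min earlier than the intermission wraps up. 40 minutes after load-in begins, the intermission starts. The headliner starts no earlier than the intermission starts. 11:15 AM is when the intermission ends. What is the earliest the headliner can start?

Load-in starts at 11:15 AM − 140 min = 8:55 AM.
The intermission starts at 8:55 AM + 40 min = 9:35 AM.
The headliner is bounded by the intermission, so the earliest it can start is 9:35 AM.

9:35 AM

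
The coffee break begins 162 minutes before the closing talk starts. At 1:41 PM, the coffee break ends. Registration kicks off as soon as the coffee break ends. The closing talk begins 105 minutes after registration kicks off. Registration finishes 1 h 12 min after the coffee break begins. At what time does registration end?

1:56 PM

Registration starts at 1:41 PM.
The closing talk starts at 1:41 PM + 105 min = 3:26 PM.
The coffee break starts at 3:26 PM − 162 min = 12:44 PM.
Registration ends at 12:44 PM + 72 min = 1:56 PM.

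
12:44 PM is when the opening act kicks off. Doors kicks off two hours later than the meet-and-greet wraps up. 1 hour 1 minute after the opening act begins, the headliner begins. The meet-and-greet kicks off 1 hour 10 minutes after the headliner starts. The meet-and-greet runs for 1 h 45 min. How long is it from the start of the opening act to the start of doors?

5 h 56 min

The headliner starts at 12:44 PM + 61 min = 1:45 PM.
The meet-and-greet starts at 1:45 PM + 70 min = 2:55 PM.
The meet-and-greet ends at 2:55 PM + 105 min = 4:40 PM.
Doors starts at 4:40 PM + 120 min = 6:40 PM.
From 12:44 PM to 6:40 PM is 5 h 56 min.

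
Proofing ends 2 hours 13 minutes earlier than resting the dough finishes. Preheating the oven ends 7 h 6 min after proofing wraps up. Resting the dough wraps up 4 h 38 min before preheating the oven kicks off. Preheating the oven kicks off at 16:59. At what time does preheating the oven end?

17:14

Resting the dough ends at 16:59 − 278 min = 12:21.
Proofing ends at 12:21 − 133 min = 10:08.
Preheating the oven ends at 10:08 + 426 min = 17:14.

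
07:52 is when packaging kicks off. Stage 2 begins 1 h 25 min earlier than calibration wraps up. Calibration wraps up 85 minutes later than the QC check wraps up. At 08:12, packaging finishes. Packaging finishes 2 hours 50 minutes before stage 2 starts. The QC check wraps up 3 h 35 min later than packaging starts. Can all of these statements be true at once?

No

The QC check ends at 07:52 + 215 min = 11:27.
Calibration ends at 11:27 + 85 min = 12:52.
Stage 2 starts at 12:52 − 85 min = 11:27.
Packaging ends at 11:27 − 170 min = 08:37.
But packaging is also said to end at 08:12 — a 25-minute conflict.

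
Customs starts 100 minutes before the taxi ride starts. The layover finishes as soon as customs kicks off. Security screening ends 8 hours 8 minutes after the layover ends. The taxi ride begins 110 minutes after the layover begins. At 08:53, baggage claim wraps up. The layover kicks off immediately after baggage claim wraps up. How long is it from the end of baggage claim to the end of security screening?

The layover starts at 08:53.
The taxi ride starts at 08:53 + 110 min = 10:43.
Customs starts at 10:43 − 100 min = 09:03.
So the layover ends at 09:03.
Security screening ends at 09:03 + 488 min = 17:11.
From 08:53 to 17:11 is 498 minutes.

498 minutes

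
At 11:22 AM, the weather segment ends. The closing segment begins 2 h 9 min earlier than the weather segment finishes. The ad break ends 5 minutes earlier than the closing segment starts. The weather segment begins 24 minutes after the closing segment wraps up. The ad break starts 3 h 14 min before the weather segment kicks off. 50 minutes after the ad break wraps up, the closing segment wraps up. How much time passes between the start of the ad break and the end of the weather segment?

The closing segment starts at 11:22 AM − 129 min = 9:13 AM.
The ad break ends at 9:13 AM − 5 min = 9:08 AM.
The closing segment ends at 9:08 AM + 50 min = 9:58 AM.
The weather segment starts at 9:58 AM + 24 min = 10:22 AM.
The ad break starts at 10:22 AM − 194 min = 7:08 AM.
From 7:08 AM to 11:22 AM is 4 h 14 min.

4 h 14 min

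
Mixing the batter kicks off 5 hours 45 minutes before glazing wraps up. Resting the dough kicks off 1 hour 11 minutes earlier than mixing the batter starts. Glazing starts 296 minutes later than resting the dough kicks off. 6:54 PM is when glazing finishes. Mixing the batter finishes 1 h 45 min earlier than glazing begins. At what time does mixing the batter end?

Mixing the batter starts at 6:54 PM − 345 min = 1:09 PM.
Resting the dough starts at 1:09 PM − 71 min = 11:58 AM.
Glazing starts at 11:58 AM + 296 min = 4:54 PM.
Mixing the batter ends at 4:54 PM − 105 min = 3:09 PM.

3:09 PM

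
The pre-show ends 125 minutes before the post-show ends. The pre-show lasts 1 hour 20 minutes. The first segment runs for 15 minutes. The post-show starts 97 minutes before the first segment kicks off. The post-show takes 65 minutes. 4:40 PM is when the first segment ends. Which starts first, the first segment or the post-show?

The first segment starts at 4:40 PM − 15 min = 4:25 PM.
The post-show starts at 4:25 PM − 97 min = 2:48 PM.
The first segment starts at 4:25 PM and the post-show starts at 2:48 PM, so the post-show is first.

the post-show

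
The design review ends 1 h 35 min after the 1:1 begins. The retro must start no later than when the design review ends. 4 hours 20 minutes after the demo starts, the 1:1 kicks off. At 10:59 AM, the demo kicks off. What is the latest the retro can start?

4:54 PM

The 1:1 starts at 10:59 AM + 260 min = 3:19 PM.
The design review ends at 3:19 PM + 95 min = 4:54 PM.
The retro is bounded by the design review, so the latest it can start is 4:54 PM.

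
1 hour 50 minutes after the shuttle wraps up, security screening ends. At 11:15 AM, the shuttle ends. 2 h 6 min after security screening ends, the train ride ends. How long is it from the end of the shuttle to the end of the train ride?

Security screening ends at 11:15 AM + 110 min = 1:05 PM.
The train ride ends at 1:05 PM + 126 min = 3:11 PM.
From 11:15 AM to 3:11 PM is 3 h 56 min.

3 h 56 min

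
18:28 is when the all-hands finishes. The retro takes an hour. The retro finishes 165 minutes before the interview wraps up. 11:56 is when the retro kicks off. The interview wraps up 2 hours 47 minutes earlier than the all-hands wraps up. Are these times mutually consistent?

The interview ends at 18:28 − 167 min = 15:41.
The retro ends at 15:41 − 165 min = 12:56.
The retro starts at 12:56 − 60 min = 11:56.
That matches the stated 11:56, so the schedule is consistent.

Yes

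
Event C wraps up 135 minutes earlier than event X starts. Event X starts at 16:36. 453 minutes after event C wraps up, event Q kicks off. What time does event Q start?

Event C ends at 16:36 − 135 min = 14:21.
Event Q starts at 14:21 + 453 min = 21:54.

21:54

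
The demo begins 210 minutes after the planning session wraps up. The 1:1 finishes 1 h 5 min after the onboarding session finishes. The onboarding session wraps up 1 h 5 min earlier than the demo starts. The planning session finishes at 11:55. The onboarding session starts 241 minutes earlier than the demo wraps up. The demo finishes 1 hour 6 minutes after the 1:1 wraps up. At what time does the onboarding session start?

12:30

The demo starts at 11:55 + 210 min = 15:25.
The onboarding session ends at 15:25 − 65 min = 14:20.
The 1:1 ends at 14:20 + 65 min = 15:25.
The demo ends at 15:25 + 66 min = 16:31.
The onboarding session starts at 16:31 − 241 min = 12:30.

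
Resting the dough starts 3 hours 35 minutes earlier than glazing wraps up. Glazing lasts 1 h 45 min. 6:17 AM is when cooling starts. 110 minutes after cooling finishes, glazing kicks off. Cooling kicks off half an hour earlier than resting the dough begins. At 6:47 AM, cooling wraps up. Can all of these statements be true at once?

Glazing starts at 6:47 AM + 110 min = 8:37 AM.
Glazing ends at 8:37 AM + 105 min = 10:22 AM.
Resting the dough starts at 10:22 AM − 215 min = 6:47 AM.
Cooling starts at 6:47 AM − 30 min = 6:17 AM.
That matches the stated 6:17 AM, so the schedule is consistent.

Yes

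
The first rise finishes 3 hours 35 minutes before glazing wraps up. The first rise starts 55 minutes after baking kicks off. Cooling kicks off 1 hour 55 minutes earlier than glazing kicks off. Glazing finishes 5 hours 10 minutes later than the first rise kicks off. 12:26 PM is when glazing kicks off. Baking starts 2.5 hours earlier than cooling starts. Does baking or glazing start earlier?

baking

Cooling starts at 12:26 PM − 115 min = 10:31 AM.
Baking starts at 10:31 AM − 150 min = 8:01 AM.
Baking starts at 8:01 AM and glazing starts at 12:26 PM, so baking is first.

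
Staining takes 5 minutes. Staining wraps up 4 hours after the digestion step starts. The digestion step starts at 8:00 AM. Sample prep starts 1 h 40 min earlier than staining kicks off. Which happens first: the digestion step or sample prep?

the digestion step

Staining ends at 8:00 AM + 240 min = 12:00 PM.
Staining starts at 12:00 PM − 5 min = 11:55 AM.
Sample prep starts at 11:55 AM − 100 min = 10:15 AM.
The digestion step starts at 8:00 AM and sample prep starts at 10:15 AM, so the digestion step is first.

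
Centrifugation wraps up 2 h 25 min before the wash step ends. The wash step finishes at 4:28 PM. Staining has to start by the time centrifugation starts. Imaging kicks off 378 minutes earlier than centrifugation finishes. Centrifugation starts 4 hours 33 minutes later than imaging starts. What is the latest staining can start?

Centrifugation ends at 4:28 PM − 145 min = 2:03 PM.
Imaging starts at 2:03 PM − 378 min = 7:45 AM.
Centrifugation starts at 7:45 AM + 273 min = 12:18 PM.
Staining is bounded by centrifugation, so the latest it can start is 12:18 PM.

12:18 PM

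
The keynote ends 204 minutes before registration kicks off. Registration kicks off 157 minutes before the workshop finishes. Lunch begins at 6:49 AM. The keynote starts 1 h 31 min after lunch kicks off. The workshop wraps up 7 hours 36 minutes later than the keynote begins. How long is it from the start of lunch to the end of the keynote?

3 h 6 min

The keynote starts at 6:49 AM + 91 min = 8:20 AM.
The workshop ends at 8:20 AM + 456 min = 3:56 PM.
Registration starts at 3:56 PM − 157 min = 1:19 PM.
The keynote ends at 1:19 PM − 204 min = 9:55 AM.
From 6:49 AM to 9:55 AM is 3 h 6 min.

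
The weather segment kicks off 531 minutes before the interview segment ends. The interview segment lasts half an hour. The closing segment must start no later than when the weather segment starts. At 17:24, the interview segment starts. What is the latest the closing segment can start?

09:03

The interview segment ends at 17:24 + 30 min = 17:54.
The weather segment starts at 17:54 − 531 min = 09:03.
The closing segment is bounded by the weather segment, so the latest it can start is 09:03.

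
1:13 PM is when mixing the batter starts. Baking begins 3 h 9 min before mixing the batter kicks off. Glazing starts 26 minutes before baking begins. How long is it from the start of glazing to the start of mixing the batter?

3 h 35 min

Baking starts at 1:13 PM − 189 min = 10:04 AM.
Glazing starts at 10:04 AM − 26 min = 9:38 AM.
From 9:38 AM to 1:13 PM is 3 h 35 min.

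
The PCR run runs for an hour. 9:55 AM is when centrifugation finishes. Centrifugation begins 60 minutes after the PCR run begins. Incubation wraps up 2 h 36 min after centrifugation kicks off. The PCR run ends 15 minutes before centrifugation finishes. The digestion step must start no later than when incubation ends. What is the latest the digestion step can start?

The PCR run ends at 9:55 AM − 15 min = 9:40 AM.
The PCR run starts at 9:40 AM − 60 min = 8:40 AM.
Centrifugation starts at 8:40 AM + 60 min = 9:40 AM.
Incubation ends at 9:40 AM + 156 min = 12:16 PM.
The digestion step is bounded by incubation, so the latest it can start is 12:16 PM.

12:16 PM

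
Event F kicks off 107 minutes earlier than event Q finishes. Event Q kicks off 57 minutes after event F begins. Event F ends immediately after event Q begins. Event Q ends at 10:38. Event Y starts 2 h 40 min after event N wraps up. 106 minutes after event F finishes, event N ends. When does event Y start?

14:14

Event F starts at 10:38 − 107 min = 08:51.
Event Q starts at 08:51 + 57 min = 09:48.
So event F ends at 09:48.
Event N ends at 09:48 + 106 min = 11:34.
Event Y starts at 11:34 + 160 min = 14:14.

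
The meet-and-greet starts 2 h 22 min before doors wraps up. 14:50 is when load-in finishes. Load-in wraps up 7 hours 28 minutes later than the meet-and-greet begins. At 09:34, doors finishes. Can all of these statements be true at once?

No

The meet-and-greet starts at 09:34 − 142 min = 07:12.
Load-in ends at 07:12 + 448 min = 14:40.
But load-in is also said to end at 14:50 — a 10-minute conflict.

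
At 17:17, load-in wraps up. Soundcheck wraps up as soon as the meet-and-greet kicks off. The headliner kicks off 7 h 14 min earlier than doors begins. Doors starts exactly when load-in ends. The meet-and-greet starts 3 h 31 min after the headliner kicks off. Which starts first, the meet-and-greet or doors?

Doors starts at 17:17.
The headliner starts at 17:17 − 434 min = 10:03.
The meet-and-greet starts at 10:03 + 211 min = 13:34.
The meet-and-greet starts at 13:34 and doors starts at 17:17, so the meet-and-greet is first.

the meet-and-greet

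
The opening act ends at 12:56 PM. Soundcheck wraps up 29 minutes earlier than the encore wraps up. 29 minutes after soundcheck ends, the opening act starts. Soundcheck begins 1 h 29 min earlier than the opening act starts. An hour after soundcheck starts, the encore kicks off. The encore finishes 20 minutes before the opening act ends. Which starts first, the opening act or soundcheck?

The encore ends at 12:56 PM − 20 min = 12:36 PM.
Soundcheck ends at 12:36 PM − 29 min = 12:07 PM.
The opening act starts at 12:07 PM + 29 min = 12:36 PM.
Soundcheck starts at 12:36 PM − 89 min = 11:07 AM.
The opening act starts at 12:36 PM and soundcheck starts at 11:07 AM, so soundcheck is first.

soundcheck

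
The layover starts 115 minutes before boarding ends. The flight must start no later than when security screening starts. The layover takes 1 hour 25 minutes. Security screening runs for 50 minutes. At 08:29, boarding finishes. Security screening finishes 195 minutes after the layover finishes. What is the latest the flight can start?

The layover starts at 08:29 − 115 min = 06:34.
The layover ends at 06:34 + 85 min = 07:59.
Security screening ends at 07:59 + 195 min = 11:14.
Security screening starts at 11:14 − 50 min = 10:24.
The flight is bounded by security screening, so the latest it can start is 10:24.

10:24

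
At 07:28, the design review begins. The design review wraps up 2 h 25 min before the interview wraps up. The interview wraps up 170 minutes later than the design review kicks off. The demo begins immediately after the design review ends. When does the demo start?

The interview ends at 07:28 + 170 min = 10:18.
The design review ends at 10:18 − 145 min = 07:53.
So the demo starts at 07:53.

07:53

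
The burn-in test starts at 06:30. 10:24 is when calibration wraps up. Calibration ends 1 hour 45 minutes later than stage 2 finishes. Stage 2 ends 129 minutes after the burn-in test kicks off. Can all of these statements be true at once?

Stage 2 ends at 06:30 + 129 min = 08:39.
Calibration ends at 08:39 + 105 min = 10:24.
That matches the stated 10:24, so the schedule is consistent.

Yes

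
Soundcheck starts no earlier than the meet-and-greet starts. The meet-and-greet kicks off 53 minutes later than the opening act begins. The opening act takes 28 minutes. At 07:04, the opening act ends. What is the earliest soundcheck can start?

The opening act starts at 07:04 − 28 min = 06:36.
The meet-and-greet starts at 06:36 + 53 min = 07:29.
Soundcheck is bounded by the meet-and-greet, so the earliest it can start is 07:29.

07:29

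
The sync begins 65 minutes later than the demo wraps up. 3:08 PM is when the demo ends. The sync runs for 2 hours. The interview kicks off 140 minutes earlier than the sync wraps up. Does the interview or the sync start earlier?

the interview

The sync starts at 3:08 PM + 65 min = 4:13 PM.
The sync ends at 4:13 PM + 120 min = 6:13 PM.
The interview starts at 6:13 PM − 140 min = 3:53 PM.
The interview starts at 3:53 PM and the sync starts at 4:13 PM, so the interview is first.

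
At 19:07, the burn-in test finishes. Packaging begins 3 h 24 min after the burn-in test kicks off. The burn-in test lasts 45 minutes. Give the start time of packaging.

21:46

The burn-in test starts at 19:07 − 45 min = 18:22.
Packaging starts at 18:22 + 204 min = 21:46.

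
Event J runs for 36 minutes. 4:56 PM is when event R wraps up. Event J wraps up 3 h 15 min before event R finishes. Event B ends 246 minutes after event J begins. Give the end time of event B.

Event J ends at 4:56 PM − 195 min = 1:41 PM.
Event J starts at 1:41 PM − 36 min = 1:05 PM.
Event B ends at 1:05 PM + 246 min = 5:11 PM.

5:11 PM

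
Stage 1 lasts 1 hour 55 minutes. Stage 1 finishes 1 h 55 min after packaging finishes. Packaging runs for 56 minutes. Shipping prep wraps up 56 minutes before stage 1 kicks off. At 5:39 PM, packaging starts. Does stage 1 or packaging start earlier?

packaging

Packaging ends at 5:39 PM + 56 min = 6:35 PM.
Stage 1 ends at 6:35 PM + 115 min = 8:30 PM.
Stage 1 starts at 8:30 PM − 115 min = 6:35 PM.
Stage 1 starts at 6:35 PM and packaging starts at 5:39 PM, so packaging is first.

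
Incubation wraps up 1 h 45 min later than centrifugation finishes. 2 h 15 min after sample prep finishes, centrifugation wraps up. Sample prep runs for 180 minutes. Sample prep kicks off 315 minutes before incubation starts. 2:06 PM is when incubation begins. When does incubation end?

3:51 PM

Sample prep starts at 2:06 PM − 315 min = 8:51 AM.
Sample prep ends at 8:51 AM + 180 min = 11:51 AM.
Centrifugation ends at 11:51 AM + 135 min = 2:06 PM.
Incubation ends at 2:06 PM + 105 min = 3:51 PM.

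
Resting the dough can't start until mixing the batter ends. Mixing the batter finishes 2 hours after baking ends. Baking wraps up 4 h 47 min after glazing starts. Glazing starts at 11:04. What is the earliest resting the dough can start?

17:51

Baking ends at 11:04 + 287 min = 15:51.
Mixing the batter ends at 15:51 + 120 min = 17:51.
Resting the dough is bounded by mixing the batter, so the earliest it can start is 17:51.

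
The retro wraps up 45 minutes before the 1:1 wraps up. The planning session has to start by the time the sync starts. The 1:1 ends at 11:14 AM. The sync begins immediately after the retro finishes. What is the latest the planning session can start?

The retro ends at 11:14 AM − 45 min = 10:29 AM.
So the sync starts at 10:29 AM.
The planning session is bounded by the sync, so the latest it can start is 10:29 AM.

10:29 AM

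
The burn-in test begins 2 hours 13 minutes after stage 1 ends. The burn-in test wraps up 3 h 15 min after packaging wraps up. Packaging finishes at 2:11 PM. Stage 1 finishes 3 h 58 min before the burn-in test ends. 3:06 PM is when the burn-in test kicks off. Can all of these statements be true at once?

No

The burn-in test ends at 2:11 PM + 195 min = 5:26 PM.
Stage 1 ends at 5:26 PM − 238 min = 1:28 PM.
The burn-in test starts at 1:28 PM + 133 min = 3:41 PM.
But the burn-in test is also said to start at 3:06 PM — a 35-minute conflict.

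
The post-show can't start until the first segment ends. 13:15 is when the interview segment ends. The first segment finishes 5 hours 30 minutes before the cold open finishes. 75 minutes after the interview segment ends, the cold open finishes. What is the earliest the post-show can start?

The cold open ends at 13:15 + 75 min = 14:30.
The first segment ends at 14:30 − 330 min = 09:00.
The post-show is bounded by the first segment, so the earliest it can start is 09:00.

09:00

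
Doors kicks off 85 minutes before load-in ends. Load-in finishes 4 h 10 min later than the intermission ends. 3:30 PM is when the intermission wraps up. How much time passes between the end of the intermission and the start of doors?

2 h 45 min

Load-in ends at 3:30 PM + 250 min = 7:40 PM.
Doors starts at 7:40 PM − 85 min = 6:15 PM.
From 3:30 PM to 6:15 PM is 2 h 45 min.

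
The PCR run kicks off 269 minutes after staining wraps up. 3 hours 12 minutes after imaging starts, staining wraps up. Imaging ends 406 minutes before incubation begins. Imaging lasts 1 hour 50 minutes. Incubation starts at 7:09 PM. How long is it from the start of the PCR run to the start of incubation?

55 minutes

Imaging ends at 7:09 PM − 406 min = 12:23 PM.
Imaging starts at 12:23 PM − 110 min = 10:33 AM.
Staining ends at 10:33 AM + 192 min = 1:45 PM.
The PCR run starts at 1:45 PM + 269 min = 6:14 PM.
From 6:14 PM to 7:09 PM is 55 minutes.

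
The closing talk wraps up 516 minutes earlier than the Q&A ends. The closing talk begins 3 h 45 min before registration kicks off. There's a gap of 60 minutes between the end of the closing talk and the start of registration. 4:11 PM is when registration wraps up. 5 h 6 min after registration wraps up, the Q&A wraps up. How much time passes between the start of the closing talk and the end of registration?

375 minutes

The Q&A ends at 4:11 PM + 306 min = 9:17 PM.
The closing talk ends at 9:17 PM − 516 min = 12:41 PM.
Registration starts at 12:41 PM + 60 min = 1:41 PM.
The closing talk starts at 1:41 PM − 225 min = 9:56 AM.
From 9:56 AM to 4:11 PM is 375 minutes.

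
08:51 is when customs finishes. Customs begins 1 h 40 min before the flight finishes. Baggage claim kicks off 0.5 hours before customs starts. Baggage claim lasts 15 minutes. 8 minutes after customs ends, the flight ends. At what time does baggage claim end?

07:04

The flight ends at 08:51 + 8 min = 08:59.
Customs starts at 08:59 − 100 min = 07:19.
Baggage claim starts at 07:19 − 30 min = 06:49.
Baggage claim ends at 06:49 + 15 min = 07:04.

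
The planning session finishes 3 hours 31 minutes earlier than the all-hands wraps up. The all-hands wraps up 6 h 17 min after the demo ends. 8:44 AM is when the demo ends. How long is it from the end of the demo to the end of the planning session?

2 hours 46 minutes

The all-hands ends at 8:44 AM + 377 min = 3:01 PM.
The planning session ends at 3:01 PM − 211 min = 11:30 AM.
From 8:44 AM to 11:30 AM is 2 hours 46 minutes.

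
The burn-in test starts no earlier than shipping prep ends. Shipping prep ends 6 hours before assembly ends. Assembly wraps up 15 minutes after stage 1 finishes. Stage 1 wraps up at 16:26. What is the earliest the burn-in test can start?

10:41

Assembly ends at 16:26 + 15 min = 16:41.
Shipping prep ends at 16:41 − 360 min = 10:41.
The burn-in test is bounded by shipping prep, so the earliest it can start is 10:41.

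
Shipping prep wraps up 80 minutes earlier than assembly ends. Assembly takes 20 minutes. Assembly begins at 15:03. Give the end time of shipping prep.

Assembly ends at 15:03 + 20 min = 15:23.
Shipping prep ends at 15:23 − 80 min = 14:03.

14:03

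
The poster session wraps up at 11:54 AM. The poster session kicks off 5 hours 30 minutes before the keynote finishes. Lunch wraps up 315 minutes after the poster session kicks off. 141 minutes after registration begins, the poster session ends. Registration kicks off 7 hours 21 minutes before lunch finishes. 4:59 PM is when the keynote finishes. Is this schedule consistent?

The poster session starts at 4:59 PM − 330 min = 11:29 AM.
Lunch ends at 11:29 AM + 315 min = 4:44 PM.
Registration starts at 4:44 PM − 441 min = 9:23 AM.
The poster session ends at 9:23 AM + 141 min = 11:44 AM.
But the poster session is also said to end at 11:54 AM — a 10-minute conflict.

No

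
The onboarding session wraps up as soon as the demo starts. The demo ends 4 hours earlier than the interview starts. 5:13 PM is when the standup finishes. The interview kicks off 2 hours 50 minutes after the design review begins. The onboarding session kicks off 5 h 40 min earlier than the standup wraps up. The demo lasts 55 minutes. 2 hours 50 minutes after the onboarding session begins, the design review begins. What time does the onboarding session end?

12:18 PM

The onboarding session starts at 5:13 PM − 340 min = 11:33 AM.
The design review starts at 11:33 AM + 170 min = 2:23 PM.
The interview starts at 2:23 PM + 170 min = 5:13 PM.
The demo ends at 5:13 PM − 240 min = 1:13 PM.
The demo starts at 1:13 PM − 55 min = 12:18 PM.
So the onboarding session ends at 12:18 PM.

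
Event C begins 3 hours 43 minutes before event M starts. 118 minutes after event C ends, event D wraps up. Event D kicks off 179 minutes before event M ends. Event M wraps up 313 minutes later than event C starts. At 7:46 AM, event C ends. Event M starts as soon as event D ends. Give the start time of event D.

8:15 AM

Event D ends at 7:46 AM + 118 min = 9:44 AM.
So event M starts at 9:44 AM.
Event C starts at 9:44 AM − 223 min = 6:01 AM.
Event M ends at 6:01 AM + 313 min = 11:14 AM.
Event D starts at 11:14 AM − 179 min = 8:15 AM.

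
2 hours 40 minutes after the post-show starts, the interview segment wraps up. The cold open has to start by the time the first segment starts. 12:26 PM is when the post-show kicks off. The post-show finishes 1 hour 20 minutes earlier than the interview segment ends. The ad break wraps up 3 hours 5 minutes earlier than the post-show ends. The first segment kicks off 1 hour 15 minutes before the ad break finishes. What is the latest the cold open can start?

9:26 AM

The interview segment ends at 12:26 PM + 160 min = 3:06 PM.
The post-show ends at 3:06 PM − 80 min = 1:46 PM.
The ad break ends at 1:46 PM − 185 min = 10:41 AM.
The first segment starts at 10:41 AM − 75 min = 9:26 AM.
The cold open is bounded by the first segment, so the latest it can start is 9:26 AM.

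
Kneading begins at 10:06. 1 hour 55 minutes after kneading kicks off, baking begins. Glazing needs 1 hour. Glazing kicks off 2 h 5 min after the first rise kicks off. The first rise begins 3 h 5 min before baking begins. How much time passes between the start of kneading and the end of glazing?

Baking starts at 10:06 + 115 min = 12:01.
The first rise starts at 12:01 − 185 min = 08:56.
Glazing starts at 08:56 + 125 min = 11:01.
Glazing ends at 11:01 + 60 min = 12:01.
From 10:06 to 12:01 is 1 h 55 min.

1 h 55 min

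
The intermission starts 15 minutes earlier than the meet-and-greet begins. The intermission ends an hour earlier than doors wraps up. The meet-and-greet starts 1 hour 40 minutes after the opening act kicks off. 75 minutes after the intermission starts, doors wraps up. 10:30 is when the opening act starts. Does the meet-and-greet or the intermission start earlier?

The meet-and-greet starts at 10:30 + 100 min = 12:10.
The intermission starts at 12:10 − 15 min = 11:55.
The meet-and-greet starts at 12:10 and the intermission starts at 11:55, so the intermission is first.

the intermission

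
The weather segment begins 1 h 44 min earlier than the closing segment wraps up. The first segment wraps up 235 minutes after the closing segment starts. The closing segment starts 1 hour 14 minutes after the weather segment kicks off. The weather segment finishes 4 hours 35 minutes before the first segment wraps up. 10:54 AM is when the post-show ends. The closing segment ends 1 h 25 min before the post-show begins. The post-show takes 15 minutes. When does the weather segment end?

The post-show starts at 10:54 AM − 15 min = 10:39 AM.
The closing segment ends at 10:39 AM − 85 min = 9:14 AM.
The weather segment starts at 9:14 AM − 104 min = 7:30 AM.
The closing segment starts at 7:30 AM + 74 min = 8:44 AM.
The first segment ends at 8:44 AM + 235 min = 12:39 PM.
The weather segment ends at 12:39 PM − 275 min = 8:04 AM.

8:04 AM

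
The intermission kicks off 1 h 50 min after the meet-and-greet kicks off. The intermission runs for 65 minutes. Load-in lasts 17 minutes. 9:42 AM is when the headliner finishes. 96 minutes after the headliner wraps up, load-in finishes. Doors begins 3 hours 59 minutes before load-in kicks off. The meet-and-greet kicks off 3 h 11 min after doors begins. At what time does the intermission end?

Load-in ends at 9:42 AM + 96 min = 11:18 AM.
Load-in starts at 11:18 AM − 17 min = 11:01 AM.
Doors starts at 11:01 AM − 239 min = 7:02 AM.
The meet-and-greet starts at 7:02 AM + 191 min = 10:13 AM.
The intermission starts at 10:13 AM + 110 min = 12:03 PM.
The intermission ends at 12:03 PM + 65 min = 1:08 PM.

1:08 PM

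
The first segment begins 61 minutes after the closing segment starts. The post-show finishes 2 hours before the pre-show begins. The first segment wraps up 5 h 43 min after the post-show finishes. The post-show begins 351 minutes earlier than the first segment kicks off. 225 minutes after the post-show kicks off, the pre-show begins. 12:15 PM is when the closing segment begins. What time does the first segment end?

The first segment starts at 12:15 PM + 61 min = 1:16 PM.
The post-show starts at 1:16 PM − 351 min = 7:25 AM.
The pre-show starts at 7:25 AM + 225 min = 11:10 AM.
The post-show ends at 11:10 AM − 120 min = 9:10 AM.
The first segment ends at 9:10 AM + 343 min = 2:53 PM.

2:53 PM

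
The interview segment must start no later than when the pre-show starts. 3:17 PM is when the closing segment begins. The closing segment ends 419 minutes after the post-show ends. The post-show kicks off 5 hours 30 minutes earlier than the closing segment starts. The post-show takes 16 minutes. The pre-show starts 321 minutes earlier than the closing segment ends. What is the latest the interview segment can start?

11:41 AM

The post-show starts at 3:17 PM − 330 min = 9:47 AM.
The post-show ends at 9:47 AM + 16 min = 10:03 AM.
The closing segment ends at 10:03 AM + 419 min = 5:02 PM.
The pre-show starts at 5:02 PM − 321 min = 11:41 AM.
The interview segment is bounded by the pre-show, so the latest it can start is 11:41 AM.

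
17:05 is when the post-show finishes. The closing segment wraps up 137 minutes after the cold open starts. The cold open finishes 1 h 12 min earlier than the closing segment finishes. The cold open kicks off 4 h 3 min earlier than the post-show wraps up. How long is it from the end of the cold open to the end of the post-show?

The cold open starts at 17:05 − 243 min = 13:02.
The closing segment ends at 13:02 + 137 min = 15:19.
The cold open ends at 15:19 − 72 min = 14:07.
From 14:07 to 17:05 is 2 h 58 min.

2 h 58 min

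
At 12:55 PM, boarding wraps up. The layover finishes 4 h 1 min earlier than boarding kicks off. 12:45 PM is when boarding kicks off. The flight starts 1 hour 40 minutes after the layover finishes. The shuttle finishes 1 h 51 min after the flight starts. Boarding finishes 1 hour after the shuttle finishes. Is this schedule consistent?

No

The layover ends at 12:45 PM − 241 min = 8:44 AM.
The flight starts at 8:44 AM + 100 min = 10:24 AM.
The shuttle ends at 10:24 AM + 111 min = 12:15 PM.
Boarding ends at 12:15 PM + 60 min = 1:15 PM.
But boarding is also said to end at 12:55 PM — a 20-minute conflict.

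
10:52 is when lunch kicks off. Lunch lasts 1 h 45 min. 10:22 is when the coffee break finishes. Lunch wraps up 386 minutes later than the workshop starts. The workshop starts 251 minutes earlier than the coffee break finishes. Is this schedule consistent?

The workshop starts at 10:22 − 251 min = 06:11.
Lunch ends at 06:11 + 386 min = 12:37.
Lunch starts at 12:37 − 105 min = 10:52.
That matches the stated 10:52, so the schedule is consistent.

Yes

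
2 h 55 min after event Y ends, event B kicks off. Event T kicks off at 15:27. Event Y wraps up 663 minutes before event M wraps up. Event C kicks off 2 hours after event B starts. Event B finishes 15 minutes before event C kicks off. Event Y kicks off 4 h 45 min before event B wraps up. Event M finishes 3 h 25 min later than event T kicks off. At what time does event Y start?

07:44

Event M ends at 15:27 + 205 min = 18:52.
Event Y ends at 18:52 − 663 min = 07:49.
Event B starts at 07:49 + 175 min = 10:44.
Event C starts at 10:44 + 120 min = 12:44.
Event B ends at 12:44 − 15 min = 12:29.
Event Y starts at 12:29 − 285 min = 07:44.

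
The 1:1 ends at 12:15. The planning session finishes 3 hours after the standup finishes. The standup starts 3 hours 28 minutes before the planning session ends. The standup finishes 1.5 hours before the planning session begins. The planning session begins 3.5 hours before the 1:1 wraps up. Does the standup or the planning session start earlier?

the standup

The planning session starts at 12:15 − 210 min = 08:45.
The standup ends at 08:45 − 90 min = 07:15.
The planning session ends at 07:15 + 180 min = 10:15.
The standup starts at 10:15 − 208 min = 06:47.
The standup starts at 06:47 and the planning session starts at 08:45, so the standup is first.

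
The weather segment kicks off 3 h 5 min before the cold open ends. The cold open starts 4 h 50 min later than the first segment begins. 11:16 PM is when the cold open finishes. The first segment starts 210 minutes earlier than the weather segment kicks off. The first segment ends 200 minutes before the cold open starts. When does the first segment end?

The weather segment starts at 11:16 PM − 185 min = 8:11 PM.
The first segment starts at 8:11 PM − 210 min = 4:41 PM.
The cold open starts at 4:41 PM + 290 min = 9:31 PM.
The first segment ends at 9:31 PM − 200 min = 6:11 PM.

6:11 PM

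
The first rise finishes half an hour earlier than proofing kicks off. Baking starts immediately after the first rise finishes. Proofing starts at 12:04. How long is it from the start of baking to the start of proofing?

30 minutes

The first rise ends at 12:04 − 30 min = 11:34.
So baking starts at 11:34.
From 11:34 to 12:04 is 30 minutes.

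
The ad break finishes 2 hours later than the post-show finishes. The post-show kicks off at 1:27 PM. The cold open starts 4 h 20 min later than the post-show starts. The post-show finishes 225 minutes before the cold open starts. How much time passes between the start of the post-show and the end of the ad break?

155 minutes

The cold open starts at 1:27 PM + 260 min = 5:47 PM.
The post-show ends at 5:47 PM − 225 min = 2:02 PM.
The ad break ends at 2:02 PM + 120 min = 4:02 PM.
From 1:27 PM to 4:02 PM is 155 minutes.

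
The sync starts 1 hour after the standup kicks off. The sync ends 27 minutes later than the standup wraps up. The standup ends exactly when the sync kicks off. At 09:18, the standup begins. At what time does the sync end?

The sync starts at 09:18 + 60 min = 10:18.
So the standup ends at 10:18.
The sync ends at 10:18 + 27 min = 10:45.

10:45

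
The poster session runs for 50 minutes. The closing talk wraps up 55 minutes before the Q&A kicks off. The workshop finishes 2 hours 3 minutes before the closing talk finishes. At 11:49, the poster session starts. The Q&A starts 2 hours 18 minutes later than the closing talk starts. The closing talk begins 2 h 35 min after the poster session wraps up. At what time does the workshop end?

14:34

The poster session ends at 11:49 + 50 min = 12:39.
The closing talk starts at 12:39 + 155 min = 15:14.
The Q&A starts at 15:14 + 138 min = 17:32.
The closing talk ends at 17:32 − 55 min = 16:37.
The workshop ends at 16:37 − 123 min = 14:34.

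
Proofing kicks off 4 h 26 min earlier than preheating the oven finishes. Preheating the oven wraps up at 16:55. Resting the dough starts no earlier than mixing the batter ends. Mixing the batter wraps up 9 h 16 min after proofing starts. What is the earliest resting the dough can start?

21:45

Proofing starts at 16:55 − 266 min = 12:29.
Mixing the batter ends at 12:29 + 556 min = 21:45.
Resting the dough is bounded by mixing the batter, so the earliest it can start is 21:45.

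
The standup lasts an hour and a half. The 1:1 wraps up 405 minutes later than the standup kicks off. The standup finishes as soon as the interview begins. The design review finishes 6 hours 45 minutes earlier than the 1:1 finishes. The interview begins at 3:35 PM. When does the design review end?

The standup ends at 3:35 PM.
The standup starts at 3:35 PM − 90 min = 2:05 PM.
The 1:1 ends at 2:05 PM + 405 min = 8:50 PM.
The design review ends at 8:50 PM − 405 min = 2:05 PM.

2:05 PM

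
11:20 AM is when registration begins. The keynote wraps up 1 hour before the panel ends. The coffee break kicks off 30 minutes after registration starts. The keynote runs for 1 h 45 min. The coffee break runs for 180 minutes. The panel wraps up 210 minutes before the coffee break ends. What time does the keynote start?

The coffee break starts at 11:20 AM + 30 min = 11:50 AM.
The coffee break ends at 11:50 AM + 180 min = 2:50 PM.
The panel ends at 2:50 PM − 210 min = 11:20 AM.
The keynote ends at 11:20 AM − 60 min = 10:20 AM.
The keynote starts at 10:20 AM − 105 min = 8:35 AM.

8:35 AM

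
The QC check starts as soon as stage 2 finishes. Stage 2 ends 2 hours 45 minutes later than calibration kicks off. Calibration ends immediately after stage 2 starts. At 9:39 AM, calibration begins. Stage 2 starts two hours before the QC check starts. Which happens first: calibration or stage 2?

Stage 2 ends at 9:39 AM + 165 min = 12:24 PM.
So the QC check starts at 12:24 PM.
Stage 2 starts at 12:24 PM − 120 min = 10:24 AM.
Calibration starts at 9:39 AM and stage 2 starts at 10:24 AM, so calibration is first.

calibration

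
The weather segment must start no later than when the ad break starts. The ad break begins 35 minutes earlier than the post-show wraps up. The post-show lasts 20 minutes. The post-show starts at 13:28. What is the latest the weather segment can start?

The post-show ends at 13:28 + 20 min = 13:48.
The ad break starts at 13:48 − 35 min = 13:13.
The weather segment is bounded by the ad break, so the latest it can start is 13:13.

13:13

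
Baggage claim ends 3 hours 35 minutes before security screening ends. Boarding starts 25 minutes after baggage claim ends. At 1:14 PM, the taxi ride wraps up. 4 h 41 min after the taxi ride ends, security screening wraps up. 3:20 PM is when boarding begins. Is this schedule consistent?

No

Security screening ends at 1:14 PM + 281 min = 5:55 PM.
Baggage claim ends at 5:55 PM − 215 min = 2:20 PM.
Boarding starts at 2:20 PM + 25 min = 2:45 PM.
But boarding is also said to start at 3:20 PM — a 35-minute conflict.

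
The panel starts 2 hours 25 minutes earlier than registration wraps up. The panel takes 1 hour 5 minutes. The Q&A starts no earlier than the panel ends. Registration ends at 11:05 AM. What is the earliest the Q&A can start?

9:45 AM

The panel starts at 11:05 AM − 145 min = 8:40 AM.
The panel ends at 8:40 AM + 65 min = 9:45 AM.
The Q&A is bounded by the panel, so the earliest it can start is 9:45 AM.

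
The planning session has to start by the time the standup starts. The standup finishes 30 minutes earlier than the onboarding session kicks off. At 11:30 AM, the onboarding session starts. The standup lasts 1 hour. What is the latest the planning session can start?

10:00 AM

The standup ends at 11:30 AM − 30 min = 11:00 AM.
The standup starts at 11:00 AM − 60 min = 10:00 AM.
The planning session is bounded by the standup, so the latest it can start is 10:00 AM.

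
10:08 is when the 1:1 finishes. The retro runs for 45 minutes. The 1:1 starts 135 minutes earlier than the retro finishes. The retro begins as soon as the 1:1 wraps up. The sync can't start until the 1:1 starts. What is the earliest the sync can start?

08:38

The retro starts at 10:08.
The retro ends at 10:08 + 45 min = 10:53.
The 1:1 starts at 10:53 − 135 min = 08:38.
The sync is bounded by the 1:1, so the earliest it can start is 08:38.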